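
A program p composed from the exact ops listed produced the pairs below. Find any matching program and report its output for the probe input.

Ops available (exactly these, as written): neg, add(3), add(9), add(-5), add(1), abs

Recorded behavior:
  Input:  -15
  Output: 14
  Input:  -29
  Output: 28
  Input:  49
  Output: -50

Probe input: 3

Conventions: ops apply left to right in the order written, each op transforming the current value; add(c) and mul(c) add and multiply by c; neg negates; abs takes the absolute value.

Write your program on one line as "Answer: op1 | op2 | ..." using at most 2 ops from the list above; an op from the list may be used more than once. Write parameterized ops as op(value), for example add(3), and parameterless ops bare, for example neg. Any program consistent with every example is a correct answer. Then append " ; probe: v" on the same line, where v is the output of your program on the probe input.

add(1) | neg ; probe: -4

Check, running the answer program on each example:
  -15 -> -14 -> 14
  -29 -> -28 -> 28
  49 -> 50 -> -50
  probe: 3 -> 4 -> -4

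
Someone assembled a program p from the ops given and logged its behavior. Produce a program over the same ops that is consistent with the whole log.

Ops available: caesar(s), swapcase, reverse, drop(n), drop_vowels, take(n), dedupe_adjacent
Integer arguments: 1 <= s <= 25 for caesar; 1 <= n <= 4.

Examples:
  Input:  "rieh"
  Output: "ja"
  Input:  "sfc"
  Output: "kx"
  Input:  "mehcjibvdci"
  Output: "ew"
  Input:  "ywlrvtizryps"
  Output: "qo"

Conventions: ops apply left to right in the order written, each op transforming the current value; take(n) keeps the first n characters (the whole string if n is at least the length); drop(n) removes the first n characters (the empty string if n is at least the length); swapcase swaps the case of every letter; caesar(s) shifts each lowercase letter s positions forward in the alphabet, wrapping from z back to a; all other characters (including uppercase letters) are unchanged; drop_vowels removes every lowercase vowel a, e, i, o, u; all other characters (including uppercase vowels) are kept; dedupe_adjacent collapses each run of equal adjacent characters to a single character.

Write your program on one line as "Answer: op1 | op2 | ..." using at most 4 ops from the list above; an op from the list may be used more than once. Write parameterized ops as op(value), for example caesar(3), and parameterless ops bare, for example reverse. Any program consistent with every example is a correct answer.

swapcase | take(2) | swapcase | caesar(18)

Check, running the answer program on each example:
  "rieh" -> "RIEH" -> "RI" -> "ri" -> "ja"
  "sfc" -> "SFC" -> "SF" -> "sf" -> "kx"
  "mehcjibvdci" -> "MEHCJIBVDCI" -> "ME" -> "me" -> "ew"
  "ywlrvtizryps" -> "YWLRVTIZRYPS" -> "YW" -> "yw" -> "qo"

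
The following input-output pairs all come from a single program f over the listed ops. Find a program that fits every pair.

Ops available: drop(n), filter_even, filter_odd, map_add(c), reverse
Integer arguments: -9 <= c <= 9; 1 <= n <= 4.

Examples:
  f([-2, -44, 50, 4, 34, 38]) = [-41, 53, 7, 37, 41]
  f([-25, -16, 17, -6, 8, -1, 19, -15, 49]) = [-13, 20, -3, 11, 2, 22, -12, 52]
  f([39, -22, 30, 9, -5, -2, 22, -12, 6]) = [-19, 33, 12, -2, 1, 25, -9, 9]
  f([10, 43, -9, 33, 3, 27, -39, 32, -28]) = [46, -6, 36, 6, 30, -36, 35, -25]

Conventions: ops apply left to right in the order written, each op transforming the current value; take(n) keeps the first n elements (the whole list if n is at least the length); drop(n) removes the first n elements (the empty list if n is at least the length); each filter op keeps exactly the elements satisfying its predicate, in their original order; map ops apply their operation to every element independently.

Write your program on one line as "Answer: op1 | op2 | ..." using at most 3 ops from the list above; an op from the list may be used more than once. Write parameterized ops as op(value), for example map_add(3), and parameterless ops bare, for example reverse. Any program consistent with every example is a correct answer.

map_add(-6) | drop(1) | map_add(9)

Check, running the answer program on each example:
  [-2, -44, 50, 4, 34, 38] -> [-8, -50, 44, -2, 28, 32] -> [-50, 44, -2, 28, 32] -> [-41, 53, 7, 37, 41]
  [-25, -16, 17, -6, 8, -1, 19, -15, 49] -> [-31, -22, 11, -12, 2, -7, 13, -21, 43] -> [-22, 11, -12, 2, -7, 13, -21, 43] -> [-13, 20, -3, 11, 2, 22, -12, 52]
  [39, -22, 30, 9, -5, -2, 22, -12, 6] -> [33, -28, 24, 3, -11, -8, 16, -18, 0] -> [-28, 24, 3, -11, -8, 16, -18, 0] -> [-19, 33, 12, -2, 1, 25, -9, 9]
  [10, 43, -9, 33, 3, 27, -39, 32, -28] -> [4, 37, -15, 27, -3, 21, -45, 26, -34] -> [37, -15, 27, -3, 21, -45, 26, -34] -> [46, -6, 36, 6, 30, -36, 35, -25]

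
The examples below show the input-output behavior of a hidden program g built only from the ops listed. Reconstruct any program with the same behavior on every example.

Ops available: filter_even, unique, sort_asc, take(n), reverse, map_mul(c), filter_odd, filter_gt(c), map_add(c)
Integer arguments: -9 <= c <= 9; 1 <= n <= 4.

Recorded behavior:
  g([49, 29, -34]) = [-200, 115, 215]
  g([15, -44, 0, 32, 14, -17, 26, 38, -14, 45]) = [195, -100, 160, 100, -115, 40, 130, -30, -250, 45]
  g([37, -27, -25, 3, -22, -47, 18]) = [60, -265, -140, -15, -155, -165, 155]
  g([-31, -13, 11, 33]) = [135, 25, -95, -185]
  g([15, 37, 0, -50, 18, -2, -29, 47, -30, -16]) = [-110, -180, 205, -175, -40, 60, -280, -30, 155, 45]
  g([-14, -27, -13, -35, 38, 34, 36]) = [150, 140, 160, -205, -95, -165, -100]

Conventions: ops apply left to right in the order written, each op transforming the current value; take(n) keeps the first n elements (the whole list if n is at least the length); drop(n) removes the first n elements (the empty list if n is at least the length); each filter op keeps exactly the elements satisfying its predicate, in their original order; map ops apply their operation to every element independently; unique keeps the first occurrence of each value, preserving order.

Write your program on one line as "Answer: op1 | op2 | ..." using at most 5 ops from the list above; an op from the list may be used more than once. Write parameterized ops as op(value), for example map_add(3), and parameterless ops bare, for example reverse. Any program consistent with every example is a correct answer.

map_add(-9) | map_add(3) | reverse | map_mul(5)

Check, running the answer program on each example:
  [49, 29, -34] -> [40, 20, -43] -> [43, 23, -40] -> [-40, 23, 43] -> [-200, 115, 215]
  [15, -44, 0, 32, 14, -17, 26, 38, -14, 45] -> [6, -53, -9, 23, 5, -26, 17, 29, -23, 36] -> [9, -50, -6, 26, 8, -23, 20, 32, -20, 39] -> [39, -20, 32, 20, -23, 8, 26, -6, -50, 9] -> [195, -100, 160, 100, -115, 40, 130, -30, -250, 45]
  [37, -27, -25, 3, -22, -47, 18] -> [28, -36, -34, -6, -31, -56, 9] -> [31, -33, -31, -3, -28, -53, 12] -> [12, -53, -28, -3, -31, -33, 31] -> [60, -265, -140, -15, -155, -165, 155]
  [-31, -13, 11, 33] -> [-40, -22, 2, 24] -> [-37, -19, 5, 27] -> [27, 5, -19, -37] -> [135, 25, -95, -185]
  [15, 37, 0, -50, 18, -2, -29, 47, -30, -16] -> [6, 28, -9, -59, 9, -11, -38, 38, -39, -25] -> [9, 31, -6, -56, 12, -8, -35, 41, -36, -22] -> [-22, -36, 41, -35, -8, 12, -56, -6, 31, 9] -> [-110, -180, 205, -175, -40, 60, -280, -30, 155, 45]
  [-14, -27, -13, -35, 38, 34, 36] -> [-23, -36, -22, -44, 29, 25, 27] -> [-20, -33, -19, -41, 32, 28, 30] -> [30, 28, 32, -41, -19, -33, -20] -> [150, 140, 160, -205, -95, -165, -100]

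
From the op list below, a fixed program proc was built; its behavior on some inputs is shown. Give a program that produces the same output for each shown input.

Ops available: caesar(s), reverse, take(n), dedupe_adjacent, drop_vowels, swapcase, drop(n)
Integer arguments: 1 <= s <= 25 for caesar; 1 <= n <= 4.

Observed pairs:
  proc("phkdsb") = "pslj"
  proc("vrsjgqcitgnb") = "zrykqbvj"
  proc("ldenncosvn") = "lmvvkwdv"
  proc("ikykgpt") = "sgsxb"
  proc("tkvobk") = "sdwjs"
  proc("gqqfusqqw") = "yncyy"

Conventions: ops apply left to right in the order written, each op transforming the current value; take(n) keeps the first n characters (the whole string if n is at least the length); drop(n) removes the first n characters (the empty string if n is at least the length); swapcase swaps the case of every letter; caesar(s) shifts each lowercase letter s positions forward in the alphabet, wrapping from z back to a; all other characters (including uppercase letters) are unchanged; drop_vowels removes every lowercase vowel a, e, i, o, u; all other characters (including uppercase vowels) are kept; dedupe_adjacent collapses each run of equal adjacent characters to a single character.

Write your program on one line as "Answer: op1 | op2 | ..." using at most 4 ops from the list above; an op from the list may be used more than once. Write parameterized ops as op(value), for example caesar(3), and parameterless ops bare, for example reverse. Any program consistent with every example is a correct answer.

caesar(8) | drop_vowels | drop(1)

Check, running the answer program on each example:
  "phkdsb" -> "xpslaj" -> "xpslj" -> "pslj"
  "vrsjgqcitgnb" -> "dzaroykqbovj" -> "dzrykqbvj" -> "zrykqbvj"
  "ldenncosvn" -> "tlmvvkwadv" -> "tlmvvkwdv" -> "lmvvkwdv"
  "ikykgpt" -> "qsgsoxb" -> "qsgsxb" -> "sgsxb"
  "tkvobk" -> "bsdwjs" -> "bsdwjs" -> "sdwjs"
  "gqqfusqqw" -> "oyyncayye" -> "yyncyy" -> "yncyy"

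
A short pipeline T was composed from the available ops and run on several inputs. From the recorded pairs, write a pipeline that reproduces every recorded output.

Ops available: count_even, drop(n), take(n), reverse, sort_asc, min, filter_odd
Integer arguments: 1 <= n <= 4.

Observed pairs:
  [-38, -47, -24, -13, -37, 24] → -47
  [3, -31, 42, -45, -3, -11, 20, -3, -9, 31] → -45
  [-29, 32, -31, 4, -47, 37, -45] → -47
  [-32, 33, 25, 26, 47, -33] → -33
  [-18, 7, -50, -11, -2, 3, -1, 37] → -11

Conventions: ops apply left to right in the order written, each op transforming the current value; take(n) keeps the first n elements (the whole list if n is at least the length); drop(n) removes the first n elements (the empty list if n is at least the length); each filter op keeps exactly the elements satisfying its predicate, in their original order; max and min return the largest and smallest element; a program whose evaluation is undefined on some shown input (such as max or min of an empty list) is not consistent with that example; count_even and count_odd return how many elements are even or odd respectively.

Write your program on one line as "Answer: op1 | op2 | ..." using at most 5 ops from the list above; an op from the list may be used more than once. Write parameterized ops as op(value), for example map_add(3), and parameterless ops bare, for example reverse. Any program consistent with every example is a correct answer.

filter_odd | sort_asc | reverse | min

Check, running the answer program on each example:
  [-38, -47, -24, -13, -37, 24] -> [-47, -13, -37] -> [-47, -37, -13] -> [-13, -37, -47] -> -47
  [3, -31, 42, -45, -3, -11, 20, -3, -9, 31] -> [3, -31, -45, -3, -11, -3, -9, 31] -> [-45, -31, -11, -9, -3, -3, 3, 31] -> [31, 3, -3, -3, -9, -11, -31, -45] -> -45
  [-29, 32, -31, 4, -47, 37, -45] -> [-29, -31, -47, 37, -45] -> [-47, -45, -31, -29, 37] -> [37, -29, -31, -45, -47] -> -47
  [-32, 33, 25, 26, 47, -33] -> [33, 25, 47, -33] -> [-33, 25, 33, 47] -> [47, 33, 25, -33] -> -33
  [-18, 7, -50, -11, -2, 3, -1, 37] -> [7, -11, 3, -1, 37] -> [-11, -1, 3, 7, 37] -> [37, 7, 3, -1, -11] -> -11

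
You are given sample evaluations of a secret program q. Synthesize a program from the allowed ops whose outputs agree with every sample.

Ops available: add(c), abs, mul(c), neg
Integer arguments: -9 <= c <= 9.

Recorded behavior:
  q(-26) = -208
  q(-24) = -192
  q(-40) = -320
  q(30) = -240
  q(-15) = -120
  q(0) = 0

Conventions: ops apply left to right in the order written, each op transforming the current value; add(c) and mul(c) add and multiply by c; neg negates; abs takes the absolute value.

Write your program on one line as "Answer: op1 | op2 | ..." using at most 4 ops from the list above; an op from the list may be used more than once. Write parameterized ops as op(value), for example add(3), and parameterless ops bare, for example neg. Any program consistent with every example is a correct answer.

mul(-8) | abs | neg

Check, running the answer program on each example:
  -26 -> 208 -> 208 -> -208
  -24 -> 192 -> 192 -> -192
  -40 -> 320 -> 320 -> -320
  30 -> -240 -> 240 -> -240
  -15 -> 120 -> 120 -> -120
  0 -> 0 -> 0 -> 0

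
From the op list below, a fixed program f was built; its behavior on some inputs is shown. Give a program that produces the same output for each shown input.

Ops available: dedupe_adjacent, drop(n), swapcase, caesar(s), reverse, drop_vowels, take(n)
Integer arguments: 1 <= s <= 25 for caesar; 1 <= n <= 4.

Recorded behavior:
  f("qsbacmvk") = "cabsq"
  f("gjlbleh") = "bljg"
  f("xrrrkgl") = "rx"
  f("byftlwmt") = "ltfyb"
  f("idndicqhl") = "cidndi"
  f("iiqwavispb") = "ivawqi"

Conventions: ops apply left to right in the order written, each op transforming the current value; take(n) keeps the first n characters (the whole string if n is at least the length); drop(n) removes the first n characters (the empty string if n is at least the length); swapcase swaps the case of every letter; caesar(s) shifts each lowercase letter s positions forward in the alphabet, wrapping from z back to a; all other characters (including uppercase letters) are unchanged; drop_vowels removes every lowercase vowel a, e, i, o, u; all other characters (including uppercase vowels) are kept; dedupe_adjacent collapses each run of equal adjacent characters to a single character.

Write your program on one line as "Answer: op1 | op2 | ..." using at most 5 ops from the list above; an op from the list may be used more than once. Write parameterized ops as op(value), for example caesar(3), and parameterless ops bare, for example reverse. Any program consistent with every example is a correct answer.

reverse | drop(2) | dedupe_adjacent | drop(1)

Check, running the answer program on each example:
  "qsbacmvk" -> "kvmcabsq" -> "mcabsq" -> "mcabsq" -> "cabsq"
  "gjlbleh" -> "helbljg" -> "lbljg" -> "lbljg" -> "bljg"
  "xrrrkgl" -> "lgkrrrx" -> "krrrx" -> "krx" -> "rx"
  "byftlwmt" -> "tmwltfyb" -> "wltfyb" -> "wltfyb" -> "ltfyb"
  "idndicqhl" -> "lhqcidndi" -> "qcidndi" -> "qcidndi" -> "cidndi"
  "iiqwavispb" -> "bpsivawqii" -> "sivawqii" -> "sivawqi" -> "ivawqi"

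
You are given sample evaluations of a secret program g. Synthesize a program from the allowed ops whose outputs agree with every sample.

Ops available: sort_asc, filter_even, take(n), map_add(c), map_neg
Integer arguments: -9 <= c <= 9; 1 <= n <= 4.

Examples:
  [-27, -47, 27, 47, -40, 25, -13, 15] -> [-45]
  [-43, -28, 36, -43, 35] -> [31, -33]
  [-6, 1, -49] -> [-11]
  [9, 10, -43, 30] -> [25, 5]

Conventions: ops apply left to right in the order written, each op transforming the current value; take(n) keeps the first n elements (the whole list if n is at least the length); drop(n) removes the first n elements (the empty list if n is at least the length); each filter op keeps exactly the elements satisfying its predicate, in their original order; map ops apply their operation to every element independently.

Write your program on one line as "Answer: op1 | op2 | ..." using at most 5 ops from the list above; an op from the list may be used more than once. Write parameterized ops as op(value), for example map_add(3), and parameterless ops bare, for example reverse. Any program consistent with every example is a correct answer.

map_neg | sort_asc | map_neg | filter_even | map_add(-5)

Check, running the answer program on each example:
  [-27, -47, 27, 47, -40, 25, -13, 15] -> [27, 47, -27, -47, 40, -25, 13, -15] -> [-47, -27, -25, -15, 13, 27, 40, 47] -> [47, 27, 25, 15, -13, -27, -40, -47] -> [-40] -> [-45]
  [-43, -28, 36, -43, 35] -> [43, 28, -36, 43, -35] -> [-36, -35, 28, 43, 43] -> [36, 35, -28, -43, -43] -> [36, -28] -> [31, -33]
  [-6, 1, -49] -> [6, -1, 49] -> [-1, 6, 49] -> [1, -6, -49] -> [-6] -> [-11]
  [9, 10, -43, 30] -> [-9, -10, 43, -30] -> [-30, -10, -9, 43] -> [30, 10, 9, -43] -> [30, 10] -> [25, 5]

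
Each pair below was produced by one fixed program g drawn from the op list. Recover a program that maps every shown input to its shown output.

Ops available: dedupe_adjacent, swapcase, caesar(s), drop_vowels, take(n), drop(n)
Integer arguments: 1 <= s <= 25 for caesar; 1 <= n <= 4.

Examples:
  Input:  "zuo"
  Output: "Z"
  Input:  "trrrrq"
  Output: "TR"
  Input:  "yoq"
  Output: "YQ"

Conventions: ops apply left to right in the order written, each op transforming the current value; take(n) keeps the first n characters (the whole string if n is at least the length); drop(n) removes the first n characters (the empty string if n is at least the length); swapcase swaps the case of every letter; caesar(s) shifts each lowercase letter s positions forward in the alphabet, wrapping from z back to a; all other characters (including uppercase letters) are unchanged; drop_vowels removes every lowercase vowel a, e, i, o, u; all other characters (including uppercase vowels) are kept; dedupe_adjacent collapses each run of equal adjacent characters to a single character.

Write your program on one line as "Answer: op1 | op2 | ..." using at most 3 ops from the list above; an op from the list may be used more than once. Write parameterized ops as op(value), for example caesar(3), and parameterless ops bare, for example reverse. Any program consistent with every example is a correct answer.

drop_vowels | take(2) | swapcase

Check, running the answer program on each example:
  "zuo" -> "z" -> "z" -> "Z"
  "trrrrq" -> "trrrrq" -> "tr" -> "TR"
  "yoq" -> "yq" -> "yq" -> "YQ"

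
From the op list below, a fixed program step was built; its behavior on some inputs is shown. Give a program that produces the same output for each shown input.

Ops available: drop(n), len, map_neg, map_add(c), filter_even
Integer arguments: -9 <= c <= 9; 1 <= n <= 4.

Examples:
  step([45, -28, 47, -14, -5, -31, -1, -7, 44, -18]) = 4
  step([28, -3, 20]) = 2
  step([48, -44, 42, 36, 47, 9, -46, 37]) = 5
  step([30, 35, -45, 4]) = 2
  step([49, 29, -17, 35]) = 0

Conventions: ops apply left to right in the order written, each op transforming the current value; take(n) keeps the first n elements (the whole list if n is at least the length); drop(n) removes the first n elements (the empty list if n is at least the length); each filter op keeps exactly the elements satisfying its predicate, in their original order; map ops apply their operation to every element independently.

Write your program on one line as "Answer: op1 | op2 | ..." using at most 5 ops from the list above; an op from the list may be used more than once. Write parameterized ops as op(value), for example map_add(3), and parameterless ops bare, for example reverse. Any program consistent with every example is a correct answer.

map_add(-8) | map_neg | filter_even | map_add(-6) | len

Check, running the answer program on each example:
  [45, -28, 47, -14, -5, -31, -1, -7, 44, -18] -> [37, -36, 39, -22, -13, -39, -9, -15, 36, -26] -> [-37, 36, -39, 22, 13, 39, 9, 15, -36, 26] -> [36, 22, -36, 26] -> [30, 16, -42, 20] -> 4
  [28, -3, 20] -> [20, -11, 12] -> [-20, 11, -12] -> [-20, -12] -> [-26, -18] -> 2
  [48, -44, 42, 36, 47, 9, -46, 37] -> [40, -52, 34, 28, 39, 1, -54, 29] -> [-40, 52, -34, -28, -39, -1, 54, -29] -> [-40, 52, -34, -28, 54] -> [-46, 46, -40, -34, 48] -> 5
  [30, 35, -45, 4] -> [22, 27, -53, -4] -> [-22, -27, 53, 4] -> [-22, 4] -> [-28, -2] -> 2
  [49, 29, -17, 35] -> [41, 21, -25, 27] -> [-41, -21, 25, -27] -> [] -> [] -> 0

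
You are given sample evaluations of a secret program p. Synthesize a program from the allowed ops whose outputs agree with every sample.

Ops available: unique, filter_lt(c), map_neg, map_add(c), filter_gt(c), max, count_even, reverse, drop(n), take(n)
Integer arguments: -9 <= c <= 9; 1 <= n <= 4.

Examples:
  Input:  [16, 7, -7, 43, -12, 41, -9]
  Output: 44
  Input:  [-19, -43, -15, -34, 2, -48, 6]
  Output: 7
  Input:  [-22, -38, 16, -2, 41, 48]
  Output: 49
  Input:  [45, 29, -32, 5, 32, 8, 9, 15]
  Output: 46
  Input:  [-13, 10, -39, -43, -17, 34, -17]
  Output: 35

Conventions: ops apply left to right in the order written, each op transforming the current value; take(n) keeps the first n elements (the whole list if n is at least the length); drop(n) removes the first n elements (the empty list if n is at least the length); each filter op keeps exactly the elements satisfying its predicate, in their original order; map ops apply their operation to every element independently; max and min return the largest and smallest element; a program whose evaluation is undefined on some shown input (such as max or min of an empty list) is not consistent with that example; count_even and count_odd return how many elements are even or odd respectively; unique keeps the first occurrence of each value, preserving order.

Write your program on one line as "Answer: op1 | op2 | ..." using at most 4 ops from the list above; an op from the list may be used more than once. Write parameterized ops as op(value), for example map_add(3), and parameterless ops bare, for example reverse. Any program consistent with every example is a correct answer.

map_add(1) | reverse | max

Check, running the answer program on each example:
  [16, 7, -7, 43, -12, 41, -9] -> [17, 8, -6, 44, -11, 42, -8] -> [-8, 42, -11, 44, -6, 8, 17] -> 44
  [-19, -43, -15, -34, 2, -48, 6] -> [-18, -42, -14, -33, 3, -47, 7] -> [7, -47, 3, -33, -14, -42, -18] -> 7
  [-22, -38, 16, -2, 41, 48] -> [-21, -37, 17, -1, 42, 49] -> [49, 42, -1, 17, -37, -21] -> 49
  [45, 29, -32, 5, 32, 8, 9, 15] -> [46, 30, -31, 6, 33, 9, 10, 16] -> [16, 10, 9, 33, 6, -31, 30, 46] -> 46
  [-13, 10, -39, -43, -17, 34, -17] -> [-12, 11, -38, -42, -16, 35, -16] -> [-16, 35, -16, -42, -38, 11, -12] -> 35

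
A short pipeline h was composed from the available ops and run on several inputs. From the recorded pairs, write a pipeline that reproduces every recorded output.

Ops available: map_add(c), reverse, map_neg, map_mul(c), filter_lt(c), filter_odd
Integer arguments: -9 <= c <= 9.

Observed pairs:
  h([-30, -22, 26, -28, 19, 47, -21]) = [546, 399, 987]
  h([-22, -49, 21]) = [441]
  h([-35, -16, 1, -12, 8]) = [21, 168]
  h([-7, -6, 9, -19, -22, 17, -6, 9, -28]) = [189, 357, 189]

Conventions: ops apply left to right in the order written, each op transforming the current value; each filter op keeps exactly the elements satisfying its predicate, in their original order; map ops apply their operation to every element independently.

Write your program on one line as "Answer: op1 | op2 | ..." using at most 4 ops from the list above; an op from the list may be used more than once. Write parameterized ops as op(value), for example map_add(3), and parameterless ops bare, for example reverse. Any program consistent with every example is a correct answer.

map_mul(-7) | filter_lt(0) | map_mul(3) | map_neg

Check, running the answer program on each example:
  [-30, -22, 26, -28, 19, 47, -21] -> [210, 154, -182, 196, -133, -329, 147] -> [-182, -133, -329] -> [-546, -399, -987] -> [546, 399, 987]
  [-22, -49, 21] -> [154, 343, -147] -> [-147] -> [-441] -> [441]
  [-35, -16, 1, -12, 8] -> [245, 112, -7, 84, -56] -> [-7, -56] -> [-21, -168] -> [21, 168]
  [-7, -6, 9, -19, -22, 17, -6, 9, -28] -> [49, 42, -63, 133, 154, -119, 42, -63, 196] -> [-63, -119, -63] -> [-189, -357, -189] -> [189, 357, 189]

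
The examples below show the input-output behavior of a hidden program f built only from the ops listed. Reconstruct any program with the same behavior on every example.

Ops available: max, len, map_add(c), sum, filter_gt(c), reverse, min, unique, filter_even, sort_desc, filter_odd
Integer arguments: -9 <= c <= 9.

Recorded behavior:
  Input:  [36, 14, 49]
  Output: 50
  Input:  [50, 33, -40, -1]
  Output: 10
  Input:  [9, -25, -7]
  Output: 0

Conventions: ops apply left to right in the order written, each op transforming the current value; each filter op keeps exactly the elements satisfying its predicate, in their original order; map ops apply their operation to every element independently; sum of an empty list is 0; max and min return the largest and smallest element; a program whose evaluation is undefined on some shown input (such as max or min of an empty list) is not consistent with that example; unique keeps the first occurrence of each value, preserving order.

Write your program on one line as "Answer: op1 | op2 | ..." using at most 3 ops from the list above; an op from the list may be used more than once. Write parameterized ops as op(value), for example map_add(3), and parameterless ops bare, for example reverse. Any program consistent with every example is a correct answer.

filter_even | sum

Check, running the answer program on each example:
  [36, 14, 49] -> [36, 14] -> 50
  [50, 33, -40, -1] -> [50, -40] -> 10
  [9, -25, -7] -> [] -> 0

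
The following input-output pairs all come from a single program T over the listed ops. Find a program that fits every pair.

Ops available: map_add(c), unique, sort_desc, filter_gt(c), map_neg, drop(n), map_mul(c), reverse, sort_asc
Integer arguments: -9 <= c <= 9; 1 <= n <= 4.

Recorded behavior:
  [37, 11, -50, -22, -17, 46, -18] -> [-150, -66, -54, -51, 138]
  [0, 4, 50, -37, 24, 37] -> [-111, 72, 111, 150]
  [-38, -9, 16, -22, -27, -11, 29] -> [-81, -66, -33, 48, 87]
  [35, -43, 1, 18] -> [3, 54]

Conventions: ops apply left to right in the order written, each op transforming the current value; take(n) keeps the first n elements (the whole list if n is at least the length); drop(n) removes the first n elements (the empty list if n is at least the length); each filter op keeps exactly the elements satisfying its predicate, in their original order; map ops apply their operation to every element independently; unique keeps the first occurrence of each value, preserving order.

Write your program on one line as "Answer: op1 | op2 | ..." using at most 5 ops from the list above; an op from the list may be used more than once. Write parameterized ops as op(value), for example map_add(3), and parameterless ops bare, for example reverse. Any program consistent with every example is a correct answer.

map_mul(3) | drop(2) | reverse | sort_desc | sort_asc

Check, running the answer program on each example:
  [37, 11, -50, -22, -17, 46, -18] -> [111, 33, -150, -66, -51, 138, -54] -> [-150, -66, -51, 138, -54] -> [-54, 138, -51, -66, -150] -> [138, -51, -54, -66, -150] -> [-150, -66, -54, -51, 138]
  [0, 4, 50, -37, 24, 37] -> [0, 12, 150, -111, 72, 111] -> [150, -111, 72, 111] -> [111, 72, -111, 150] -> [150, 111, 72, -111] -> [-111, 72, 111, 150]
  [-38, -9, 16, -22, -27, -11, 29] -> [-114, -27, 48, -66, -81, -33, 87] -> [48, -66, -81, -33, 87] -> [87, -33, -81, -66, 48] -> [87, 48, -33, -66, -81] -> [-81, -66, -33, 48, 87]
  [35, -43, 1, 18] -> [105, -129, 3, 54] -> [3, 54] -> [54, 3] -> [54, 3] -> [3, 54]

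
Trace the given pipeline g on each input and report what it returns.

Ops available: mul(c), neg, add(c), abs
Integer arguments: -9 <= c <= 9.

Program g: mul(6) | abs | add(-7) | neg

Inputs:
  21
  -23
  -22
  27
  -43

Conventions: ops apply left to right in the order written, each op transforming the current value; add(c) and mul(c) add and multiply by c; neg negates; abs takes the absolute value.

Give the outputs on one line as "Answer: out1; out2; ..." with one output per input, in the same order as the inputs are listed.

-119; -131; -125; -155; -251

Execution, op by op:
  21 -> 126 -> 126 -> 119 -> -119
  -23 -> -138 -> 138 -> 131 -> -131
  -22 -> -132 -> 132 -> 125 -> -125
  27 -> 162 -> 162 -> 155 -> -155
  -43 -> -258 -> 258 -> 251 -> -251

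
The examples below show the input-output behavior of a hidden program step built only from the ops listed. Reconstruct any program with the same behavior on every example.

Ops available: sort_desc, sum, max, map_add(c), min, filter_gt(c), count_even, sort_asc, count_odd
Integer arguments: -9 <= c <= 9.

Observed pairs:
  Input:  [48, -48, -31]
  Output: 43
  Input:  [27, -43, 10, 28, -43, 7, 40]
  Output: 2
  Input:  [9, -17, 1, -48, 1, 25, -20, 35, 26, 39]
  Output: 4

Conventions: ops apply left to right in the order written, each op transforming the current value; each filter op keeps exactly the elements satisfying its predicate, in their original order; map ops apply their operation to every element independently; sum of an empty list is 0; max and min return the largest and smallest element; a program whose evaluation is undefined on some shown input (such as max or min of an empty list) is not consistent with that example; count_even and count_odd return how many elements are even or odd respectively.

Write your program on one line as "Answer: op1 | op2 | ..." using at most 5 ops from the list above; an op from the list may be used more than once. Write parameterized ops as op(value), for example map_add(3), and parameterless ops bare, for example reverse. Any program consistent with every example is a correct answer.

map_add(-5) | sort_desc | filter_gt(1) | min

Check, running the answer program on each example:
  [48, -48, -31] -> [43, -53, -36] -> [43, -36, -53] -> [43] -> 43
  [27, -43, 10, 28, -43, 7, 40] -> [22, -48, 5, 23, -48, 2, 35] -> [35, 23, 22, 5, 2, -48, -48] -> [35, 23, 22, 5, 2] -> 2
  [9, -17, 1, -48, 1, 25, -20, 35, 26, 39] -> [4, -22, -4, -53, -4, 20, -25, 30, 21, 34] -> [34, 30, 21, 20, 4, -4, -4, -22, -25, -53] -> [34, 30, 21, 20, 4] -> 4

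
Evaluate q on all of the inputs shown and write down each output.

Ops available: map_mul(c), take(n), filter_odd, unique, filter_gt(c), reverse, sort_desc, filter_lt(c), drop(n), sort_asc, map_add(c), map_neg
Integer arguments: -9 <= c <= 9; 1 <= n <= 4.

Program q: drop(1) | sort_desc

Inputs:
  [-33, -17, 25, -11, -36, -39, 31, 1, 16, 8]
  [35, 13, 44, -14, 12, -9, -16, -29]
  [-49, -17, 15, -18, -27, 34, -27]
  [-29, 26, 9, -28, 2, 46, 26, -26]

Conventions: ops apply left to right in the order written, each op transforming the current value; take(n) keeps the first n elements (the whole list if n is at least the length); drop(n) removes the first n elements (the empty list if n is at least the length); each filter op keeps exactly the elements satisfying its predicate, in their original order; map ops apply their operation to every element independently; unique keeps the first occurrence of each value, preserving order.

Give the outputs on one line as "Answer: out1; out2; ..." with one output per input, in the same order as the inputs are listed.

[31, 25, 16, 8, 1, -11, -17, -36, -39]; [44, 13, 12, -9, -14, -16, -29]; [34, 15, -17, -18, -27, -27]; [46, 26, 26, 9, 2, -26, -28]

Execution, op by op:
  [-33, -17, 25, -11, -36, -39, 31, 1, 16, 8] -> [-17, 25, -11, -36, -39, 31, 1, 16, 8] -> [31, 25, 16, 8, 1, -11, -17, -36, -39]
  [35, 13, 44, -14, 12, -9, -16, -29] -> [13, 44, -14, 12, -9, -16, -29] -> [44, 13, 12, -9, -14, -16, -29]
  [-49, -17, 15, -18, -27, 34, -27] -> [-17, 15, -18, -27, 34, -27] -> [34, 15, -17, -18, -27, -27]
  [-29, 26, 9, -28, 2, 46, 26, -26] -> [26, 9, -28, 2, 46, 26, -26] -> [46, 26, 26, 9, 2, -26, -28]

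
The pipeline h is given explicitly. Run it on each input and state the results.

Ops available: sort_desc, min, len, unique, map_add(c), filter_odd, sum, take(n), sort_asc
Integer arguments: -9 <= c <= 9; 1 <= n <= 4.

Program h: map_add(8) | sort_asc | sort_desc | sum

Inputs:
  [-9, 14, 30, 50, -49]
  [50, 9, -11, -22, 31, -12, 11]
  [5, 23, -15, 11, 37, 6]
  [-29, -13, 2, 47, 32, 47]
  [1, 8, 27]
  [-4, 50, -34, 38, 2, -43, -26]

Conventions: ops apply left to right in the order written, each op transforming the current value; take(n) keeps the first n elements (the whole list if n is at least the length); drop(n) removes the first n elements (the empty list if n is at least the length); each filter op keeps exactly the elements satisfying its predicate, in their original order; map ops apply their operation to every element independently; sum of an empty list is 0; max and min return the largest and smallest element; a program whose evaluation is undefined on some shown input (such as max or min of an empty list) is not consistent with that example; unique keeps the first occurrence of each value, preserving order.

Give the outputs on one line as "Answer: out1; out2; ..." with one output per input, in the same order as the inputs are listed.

76; 112; 115; 134; 60; 39

Execution, op by op:
  [-9, 14, 30, 50, -49] -> [-1, 22, 38, 58, -41] -> [-41, -1, 22, 38, 58] -> [58, 38, 22, -1, -41] -> 76
  [50, 9, -11, -22, 31, -12, 11] -> [58, 17, -3, -14, 39, -4, 19] -> [-14, -4, -3, 17, 19, 39, 58] -> [58, 39, 19, 17, -3, -4, -14] -> 112
  [5, 23, -15, 11, 37, 6] -> [13, 31, -7, 19, 45, 14] -> [-7, 13, 14, 19, 31, 45] -> [45, 31, 19, 14, 13, -7] -> 115
  [-29, -13, 2, 47, 32, 47] -> [-21, -5, 10, 55, 40, 55] -> [-21, -5, 10, 40, 55, 55] -> [55, 55, 40, 10, -5, -21] -> 134
  [1, 8, 27] -> [9, 16, 35] -> [9, 16, 35] -> [35, 16, 9] -> 60
  [-4, 50, -34, 38, 2, -43, -26] -> [4, 58, -26, 46, 10, -35, -18] -> [-35, -26, -18, 4, 10, 46, 58] -> [58, 46, 10, 4, -18, -26, -35] -> 39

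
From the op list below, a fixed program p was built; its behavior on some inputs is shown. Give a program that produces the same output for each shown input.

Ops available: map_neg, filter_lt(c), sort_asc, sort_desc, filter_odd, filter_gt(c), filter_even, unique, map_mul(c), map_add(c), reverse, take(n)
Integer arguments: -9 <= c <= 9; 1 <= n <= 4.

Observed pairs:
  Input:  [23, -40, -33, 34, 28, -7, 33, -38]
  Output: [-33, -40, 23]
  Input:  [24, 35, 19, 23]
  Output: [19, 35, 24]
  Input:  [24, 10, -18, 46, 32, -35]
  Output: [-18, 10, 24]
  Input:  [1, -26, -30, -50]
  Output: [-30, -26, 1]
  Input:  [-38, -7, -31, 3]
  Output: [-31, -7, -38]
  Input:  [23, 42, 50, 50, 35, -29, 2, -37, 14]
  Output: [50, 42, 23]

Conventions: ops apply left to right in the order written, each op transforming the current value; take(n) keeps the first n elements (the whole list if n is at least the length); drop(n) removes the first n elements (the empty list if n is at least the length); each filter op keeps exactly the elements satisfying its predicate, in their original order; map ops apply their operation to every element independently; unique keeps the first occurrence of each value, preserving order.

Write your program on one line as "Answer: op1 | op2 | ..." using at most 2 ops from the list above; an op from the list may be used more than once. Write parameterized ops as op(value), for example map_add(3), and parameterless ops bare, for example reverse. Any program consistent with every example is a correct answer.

take(3) | reverse

Check, running the answer program on each example:
  [23, -40, -33, 34, 28, -7, 33, -38] -> [23, -40, -33] -> [-33, -40, 23]
  [24, 35, 19, 23] -> [24, 35, 19] -> [19, 35, 24]
  [24, 10, -18, 46, 32, -35] -> [24, 10, -18] -> [-18, 10, 24]
  [1, -26, -30, -50] -> [1, -26, -30] -> [-30, -26, 1]
  [-38, -7, -31, 3] -> [-38, -7, -31] -> [-31, -7, -38]
  [23, 42, 50, 50, 35, -29, 2, -37, 14] -> [23, 42, 50] -> [50, 42, 23]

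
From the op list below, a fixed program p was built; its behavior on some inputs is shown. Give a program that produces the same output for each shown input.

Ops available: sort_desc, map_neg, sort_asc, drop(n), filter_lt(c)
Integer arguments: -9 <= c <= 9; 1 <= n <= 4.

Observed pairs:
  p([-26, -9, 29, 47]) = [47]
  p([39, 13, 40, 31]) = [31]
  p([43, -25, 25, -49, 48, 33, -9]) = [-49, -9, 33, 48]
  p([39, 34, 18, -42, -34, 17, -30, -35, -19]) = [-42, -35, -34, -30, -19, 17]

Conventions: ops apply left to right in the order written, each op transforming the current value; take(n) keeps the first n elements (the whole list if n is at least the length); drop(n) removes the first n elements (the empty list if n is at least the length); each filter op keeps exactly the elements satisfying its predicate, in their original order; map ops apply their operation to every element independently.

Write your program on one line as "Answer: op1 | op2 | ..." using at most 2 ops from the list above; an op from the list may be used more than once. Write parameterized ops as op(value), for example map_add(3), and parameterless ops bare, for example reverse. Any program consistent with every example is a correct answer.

drop(3) | sort_asc

Check, running the answer program on each example:
  [-26, -9, 29, 47] -> [47] -> [47]
  [39, 13, 40, 31] -> [31] -> [31]
  [43, -25, 25, -49, 48, 33, -9] -> [-49, 48, 33, -9] -> [-49, -9, 33, 48]
  [39, 34, 18, -42, -34, 17, -30, -35, -19] -> [-42, -34, 17, -30, -35, -19] -> [-42, -35, -34, -30, -19, 17]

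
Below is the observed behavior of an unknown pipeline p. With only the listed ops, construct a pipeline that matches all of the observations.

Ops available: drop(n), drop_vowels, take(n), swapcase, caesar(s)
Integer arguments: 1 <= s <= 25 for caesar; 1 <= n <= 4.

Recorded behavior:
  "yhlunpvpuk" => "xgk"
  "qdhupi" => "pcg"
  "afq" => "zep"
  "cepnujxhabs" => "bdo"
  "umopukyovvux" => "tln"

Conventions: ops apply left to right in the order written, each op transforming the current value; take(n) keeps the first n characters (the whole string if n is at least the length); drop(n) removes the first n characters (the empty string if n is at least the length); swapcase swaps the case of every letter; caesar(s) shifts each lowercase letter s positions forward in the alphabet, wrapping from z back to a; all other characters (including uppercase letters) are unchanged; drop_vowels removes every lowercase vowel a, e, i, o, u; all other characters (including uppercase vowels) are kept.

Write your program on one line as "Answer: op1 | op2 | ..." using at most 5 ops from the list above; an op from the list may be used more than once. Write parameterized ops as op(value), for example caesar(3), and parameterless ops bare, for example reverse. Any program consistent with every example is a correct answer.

caesar(25) | swapcase | take(4) | swapcase | take(3)

Check, running the answer program on each example:
  "yhlunpvpuk" -> "xgktmouotj" -> "XGKTMOUOTJ" -> "XGKT" -> "xgkt" -> "xgk"
  "qdhupi" -> "pcgtoh" -> "PCGTOH" -> "PCGT" -> "pcgt" -> "pcg"
  "afq" -> "zep" -> "ZEP" -> "ZEP" -> "zep" -> "zep"
  "cepnujxhabs" -> "bdomtiwgzar" -> "BDOMTIWGZAR" -> "BDOM" -> "bdom" -> "bdo"
  "umopukyovvux" -> "tlnotjxnuutw" -> "TLNOTJXNUUTW" -> "TLNO" -> "tlno" -> "tln"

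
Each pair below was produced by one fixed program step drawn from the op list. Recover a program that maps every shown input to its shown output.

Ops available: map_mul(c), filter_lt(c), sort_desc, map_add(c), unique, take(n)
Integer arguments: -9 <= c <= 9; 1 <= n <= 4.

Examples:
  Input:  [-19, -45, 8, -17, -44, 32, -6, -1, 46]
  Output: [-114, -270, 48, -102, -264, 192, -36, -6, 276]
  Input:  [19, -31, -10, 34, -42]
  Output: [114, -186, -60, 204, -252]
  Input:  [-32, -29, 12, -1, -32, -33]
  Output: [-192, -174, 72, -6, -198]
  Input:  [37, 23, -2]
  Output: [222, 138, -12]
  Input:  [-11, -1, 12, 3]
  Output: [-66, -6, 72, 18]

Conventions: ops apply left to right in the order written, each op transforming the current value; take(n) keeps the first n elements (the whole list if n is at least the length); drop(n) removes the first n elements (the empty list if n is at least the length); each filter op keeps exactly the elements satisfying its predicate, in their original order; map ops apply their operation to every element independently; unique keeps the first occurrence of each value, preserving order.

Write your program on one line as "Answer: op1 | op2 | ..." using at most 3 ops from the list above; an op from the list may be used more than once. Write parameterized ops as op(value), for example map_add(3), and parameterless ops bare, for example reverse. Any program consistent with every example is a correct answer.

unique | map_mul(6)

Check, running the answer program on each example:
  [-19, -45, 8, -17, -44, 32, -6, -1, 46] -> [-19, -45, 8, -17, -44, 32, -6, -1, 46] -> [-114, -270, 48, -102, -264, 192, -36, -6, 276]
  [19, -31, -10, 34, -42] -> [19, -31, -10, 34, -42] -> [114, -186, -60, 204, -252]
  [-32, -29, 12, -1, -32, -33] -> [-32, -29, 12, -1, -33] -> [-192, -174, 72, -6, -198]
  [37, 23, -2] -> [37, 23, -2] -> [222, 138, -12]
  [-11, -1, 12, 3] -> [-11, -1, 12, 3] -> [-66, -6, 72, 18]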